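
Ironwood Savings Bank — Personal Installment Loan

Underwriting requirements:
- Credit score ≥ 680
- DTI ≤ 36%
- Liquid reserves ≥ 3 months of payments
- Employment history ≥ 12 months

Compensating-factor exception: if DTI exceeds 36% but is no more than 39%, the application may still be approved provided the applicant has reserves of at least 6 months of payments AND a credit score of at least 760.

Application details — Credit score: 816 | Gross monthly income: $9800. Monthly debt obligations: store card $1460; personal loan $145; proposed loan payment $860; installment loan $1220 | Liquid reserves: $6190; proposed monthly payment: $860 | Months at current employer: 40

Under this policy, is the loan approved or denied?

Approved

Credit score 816 ≥ 680 (meets base)
Total debts = (1,460 + 145 + 860 + 1,220) = 3,685. DTI = 3,685/9,800 = 37.6% > 36% — standard DTI limit exceeded.
Reserves: 6,190 ÷ 860 = 7.2 months (meets 3-month minimum)
Employment 40 ≥ 12 months
37.6% falls in the override range (36%–39%), so the compensating-factor test applies.
Override check — reserves: 7.2 mo (ok); score: 816 (ok).
Both override conditions satisfied; DTI exception granted.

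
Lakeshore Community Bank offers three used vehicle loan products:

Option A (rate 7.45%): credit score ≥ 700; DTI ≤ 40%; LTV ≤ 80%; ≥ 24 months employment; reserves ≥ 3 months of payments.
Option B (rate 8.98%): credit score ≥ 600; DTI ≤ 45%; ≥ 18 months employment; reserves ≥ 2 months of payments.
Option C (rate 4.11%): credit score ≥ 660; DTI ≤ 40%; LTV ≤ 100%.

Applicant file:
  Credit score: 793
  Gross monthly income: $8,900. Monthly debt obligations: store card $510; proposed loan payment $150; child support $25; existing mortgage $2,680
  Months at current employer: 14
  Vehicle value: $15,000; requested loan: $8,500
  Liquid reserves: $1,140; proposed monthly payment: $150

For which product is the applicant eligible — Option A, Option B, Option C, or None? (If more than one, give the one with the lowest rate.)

Total debts = (510 + 150 + 25 + 2,680) = 3,365; DTI = 3,365/8,900 = 37.8%.
LTV = 8,500/15,000 = 56.7%.
Reserves = 1,140/150 = 7.6 months.
Option A: score 793 ≥ 700; DTI 37.8% ≤ 40%; LTV 56.7% ≤ 80%; employment 14 < 24 mo; reserves 7.6 ≥ 3 mo → does not qualify.
Option B: score 793 ≥ 600; DTI 37.8% ≤ 45%; employment 14 < 18 mo; reserves 7.6 ≥ 2 mo → does not qualify.
Option C: score 793 ≥ 660; DTI 37.8% ≤ 40%; LTV 56.7% ≤ 100% → qualifies.

Option C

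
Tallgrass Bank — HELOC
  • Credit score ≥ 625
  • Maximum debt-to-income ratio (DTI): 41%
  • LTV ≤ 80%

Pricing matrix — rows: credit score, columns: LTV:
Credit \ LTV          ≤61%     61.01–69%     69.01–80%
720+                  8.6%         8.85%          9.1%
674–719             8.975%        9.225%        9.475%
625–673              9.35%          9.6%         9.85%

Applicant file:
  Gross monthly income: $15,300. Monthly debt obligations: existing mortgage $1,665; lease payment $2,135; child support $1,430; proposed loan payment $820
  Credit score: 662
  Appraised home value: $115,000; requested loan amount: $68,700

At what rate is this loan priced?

9.35%

Credit score 662 ≥ 625; Total monthly debts = (1,665 + 2,135 + 1,430 + 820) = 6,050. Debt-to-income = 6,050/15,300 = 39.5% — meets 41% limit
LTV: 68,700 ÷ 115,000 = 59.7%, within 80% cap
Row: 662 falls in 625–673. Column: 59.7% falls in ≤61%. Rate = 9.35%.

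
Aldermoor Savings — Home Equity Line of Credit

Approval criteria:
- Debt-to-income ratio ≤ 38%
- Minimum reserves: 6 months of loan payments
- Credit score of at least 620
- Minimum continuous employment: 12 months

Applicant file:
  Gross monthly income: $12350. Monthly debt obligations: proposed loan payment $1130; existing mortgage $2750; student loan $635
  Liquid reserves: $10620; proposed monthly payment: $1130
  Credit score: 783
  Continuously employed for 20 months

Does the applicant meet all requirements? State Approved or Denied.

Total monthly debts = (1,130 + 2,750 + 635) = 4,515. DTI = 4,515/12,350 = 36.6% ≤ 38%
Liquid reserves cover 10,620/1,130 = 9.4 months — ≥ 6 required
Credit score 783 ≥ 620 (meets)
Employment 20 ≥ 12 months
All criteria satisfied.

Approved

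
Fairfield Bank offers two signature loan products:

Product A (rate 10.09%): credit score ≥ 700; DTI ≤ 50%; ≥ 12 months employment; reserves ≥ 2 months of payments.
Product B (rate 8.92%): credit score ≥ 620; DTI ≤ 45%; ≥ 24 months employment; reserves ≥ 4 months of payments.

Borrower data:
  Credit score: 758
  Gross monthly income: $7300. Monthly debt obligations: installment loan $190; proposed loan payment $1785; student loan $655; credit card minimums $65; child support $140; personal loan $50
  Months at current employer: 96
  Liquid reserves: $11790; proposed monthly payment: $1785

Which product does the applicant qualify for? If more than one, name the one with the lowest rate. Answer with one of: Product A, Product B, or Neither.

Total debts = (190 + 1,785 + 655 + 65 + 140 + 50) = 2,885; DTI = 2,885/7,300 = 39.5%.
Reserves = 11,790/1,785 = 6.6 months.
Product A: score 758 ≥ 700; DTI 39.5% ≤ 50%; employment 96 ≥ 12 mo; reserves 6.6 ≥ 2 mo → qualifies.
Product B: score 758 ≥ 620; DTI 39.5% ≤ 45%; employment 96 ≥ 24 mo; reserves 6.6 ≥ 4 mo → qualifies.
Qualifying: Product A, Product B. Lowest rate is 8.92% → Product B.

Product B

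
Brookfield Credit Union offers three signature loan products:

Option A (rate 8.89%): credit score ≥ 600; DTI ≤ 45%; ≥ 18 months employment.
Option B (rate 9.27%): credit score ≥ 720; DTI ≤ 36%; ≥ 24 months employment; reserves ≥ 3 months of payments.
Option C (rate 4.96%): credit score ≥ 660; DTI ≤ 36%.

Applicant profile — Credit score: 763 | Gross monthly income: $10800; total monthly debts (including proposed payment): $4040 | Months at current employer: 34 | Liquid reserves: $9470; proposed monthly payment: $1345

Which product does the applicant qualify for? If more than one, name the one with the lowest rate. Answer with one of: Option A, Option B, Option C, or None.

DTI = 4,040/10,800 = 37.4%.
Reserves = 9,470/1,345 = 7.0 months.
Option A: score 763 ≥ 600; DTI 37.4% ≤ 45%; employment 34 ≥ 18 mo → qualifies.
Option B: score 763 ≥ 720; DTI 37.4% > 36%; employment 34 ≥ 24 mo; reserves 7.0 ≥ 3 mo → does not qualify.
Option C: score 763 ≥ 660; DTI 37.4% > 36% → does not qualify.

Option A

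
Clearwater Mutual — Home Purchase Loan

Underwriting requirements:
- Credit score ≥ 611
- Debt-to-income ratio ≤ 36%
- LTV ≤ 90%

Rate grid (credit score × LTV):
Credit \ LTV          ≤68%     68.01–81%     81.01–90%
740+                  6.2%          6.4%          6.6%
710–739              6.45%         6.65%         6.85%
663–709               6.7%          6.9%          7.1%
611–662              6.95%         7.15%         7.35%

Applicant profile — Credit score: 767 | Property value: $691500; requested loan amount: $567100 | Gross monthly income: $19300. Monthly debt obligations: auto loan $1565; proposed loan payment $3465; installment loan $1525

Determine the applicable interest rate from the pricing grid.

Credit score 767 ≥ 611; Total monthly debts = (1,565 + 3,465 + 1,525) = 6,555. Debt-to-income = 6,555/19,300 = 34% — meets 36% limit
LTV: 567,100 ÷ 691,500 = 82%, within 90% cap
Row: 767 falls in 740+. Column: 82% falls in 81.01–90%. Rate = 6.6%.

6.6%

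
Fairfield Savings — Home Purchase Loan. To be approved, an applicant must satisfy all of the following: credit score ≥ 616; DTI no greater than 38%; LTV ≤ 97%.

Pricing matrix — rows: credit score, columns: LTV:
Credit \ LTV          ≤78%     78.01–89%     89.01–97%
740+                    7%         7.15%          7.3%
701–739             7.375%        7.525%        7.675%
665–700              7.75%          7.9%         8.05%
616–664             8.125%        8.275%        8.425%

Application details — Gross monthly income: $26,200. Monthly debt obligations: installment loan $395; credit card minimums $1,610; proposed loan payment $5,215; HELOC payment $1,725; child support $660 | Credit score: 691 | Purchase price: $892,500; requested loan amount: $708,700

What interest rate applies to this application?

7.9%

Credit score 691 ≥ 616; Total monthly debts = (395 + 1,610 + 5,215 + 1,725 + 660) = 9,605. DTI = 9,605/26,200 = 36.7% ≤ 38%
LTV: 708,700 ÷ 892,500 = 79.4%, within 97% cap
Score 691 is in the 665–700 band; LTV 79.4% is in the 78.01–89% band → 7.9%.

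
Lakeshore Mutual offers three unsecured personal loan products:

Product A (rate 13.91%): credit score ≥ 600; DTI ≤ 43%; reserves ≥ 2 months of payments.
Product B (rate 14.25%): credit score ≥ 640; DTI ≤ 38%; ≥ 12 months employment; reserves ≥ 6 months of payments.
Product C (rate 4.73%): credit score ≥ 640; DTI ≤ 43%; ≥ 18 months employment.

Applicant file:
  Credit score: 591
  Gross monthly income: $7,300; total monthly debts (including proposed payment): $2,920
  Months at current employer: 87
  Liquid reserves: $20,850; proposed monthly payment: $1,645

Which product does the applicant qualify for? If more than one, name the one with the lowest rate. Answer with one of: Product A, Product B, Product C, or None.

None

DTI = 2,920/7,300 = 40%.
Reserves = 20,850/1,645 = 12.7 months.
Product A: score 591 < 600; DTI 40% ≤ 43%; reserves 12.7 ≥ 2 mo → does not qualify.
Product B: score 591 < 640; DTI 40% > 38%; employment 87 ≥ 12 mo; reserves 12.7 ≥ 6 mo → does not qualify.
Product C: score 591 < 640; DTI 40% ≤ 43%; employment 87 ≥ 18 mo → does not qualify.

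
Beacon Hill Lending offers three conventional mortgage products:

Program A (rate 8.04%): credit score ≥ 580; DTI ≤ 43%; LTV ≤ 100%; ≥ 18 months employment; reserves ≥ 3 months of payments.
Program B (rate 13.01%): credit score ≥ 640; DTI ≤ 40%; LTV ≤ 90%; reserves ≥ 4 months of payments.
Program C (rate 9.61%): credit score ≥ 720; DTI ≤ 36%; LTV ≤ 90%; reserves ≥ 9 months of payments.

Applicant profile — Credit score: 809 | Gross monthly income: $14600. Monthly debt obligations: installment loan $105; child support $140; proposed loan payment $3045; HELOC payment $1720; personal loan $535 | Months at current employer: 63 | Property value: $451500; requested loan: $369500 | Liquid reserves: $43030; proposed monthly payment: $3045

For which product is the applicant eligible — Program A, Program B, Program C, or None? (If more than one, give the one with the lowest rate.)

Total debts = (105 + 140 + 3,045 + 1,720 + 535) = 5,545; DTI = 5,545/14,600 = 38%.
LTV = 369,500/451,500 = 81.8%.
Reserves = 43,030/3,045 = 14.1 months.
Program A: score 809 ≥ 580; DTI 38% ≤ 43%; LTV 81.8% ≤ 100%; employment 63 ≥ 18 mo; reserves 14.1 ≥ 3 mo → qualifies.
Program B: score 809 ≥ 640; DTI 38% ≤ 40%; LTV 81.8% ≤ 90%; reserves 14.1 ≥ 4 mo → qualifies.
Program C: score 809 ≥ 720; DTI 38% > 36%; LTV 81.8% ≤ 90%; reserves 14.1 ≥ 9 mo → does not qualify.
Qualifying: Program A, Program B. Lowest rate is 8.04% → Program A.

Program A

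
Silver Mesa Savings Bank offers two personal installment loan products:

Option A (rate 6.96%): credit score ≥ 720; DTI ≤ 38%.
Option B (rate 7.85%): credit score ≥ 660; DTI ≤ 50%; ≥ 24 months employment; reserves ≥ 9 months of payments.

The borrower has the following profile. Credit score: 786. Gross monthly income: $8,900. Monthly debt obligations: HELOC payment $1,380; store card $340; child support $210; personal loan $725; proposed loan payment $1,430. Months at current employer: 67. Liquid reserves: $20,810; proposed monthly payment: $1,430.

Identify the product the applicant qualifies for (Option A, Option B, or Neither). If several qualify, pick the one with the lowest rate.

Option B

Total debts = (1,380 + 340 + 210 + 725 + 1,430) = 4,085; DTI = 4,085/8,900 = 45.9%.
Reserves = 20,810/1,430 = 14.6 months.
Option A: score 786 ≥ 720; DTI 45.9% > 38% → does not qualify.
Option B: score 786 ≥ 660; DTI 45.9% ≤ 50%; employment 67 ≥ 24 mo; reserves 14.6 ≥ 9 mo → qualifies.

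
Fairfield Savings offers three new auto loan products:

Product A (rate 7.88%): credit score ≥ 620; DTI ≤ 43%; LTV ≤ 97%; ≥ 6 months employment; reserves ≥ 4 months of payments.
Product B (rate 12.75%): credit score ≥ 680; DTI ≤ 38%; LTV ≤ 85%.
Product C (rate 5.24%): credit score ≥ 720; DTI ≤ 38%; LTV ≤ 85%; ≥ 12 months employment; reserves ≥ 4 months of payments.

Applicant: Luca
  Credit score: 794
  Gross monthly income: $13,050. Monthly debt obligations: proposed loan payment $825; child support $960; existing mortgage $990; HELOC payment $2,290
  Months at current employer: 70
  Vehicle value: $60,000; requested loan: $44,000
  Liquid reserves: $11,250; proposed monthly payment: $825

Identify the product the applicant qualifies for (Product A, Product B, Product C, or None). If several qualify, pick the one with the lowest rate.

Total debts = (825 + 960 + 990 + 2,290) = 5,065; DTI = 5,065/13,050 = 38.8%.
LTV = 44,000/60,000 = 73.3%.
Reserves = 11,250/825 = 13.6 months.
Product A: score 794 ≥ 620; DTI 38.8% ≤ 43%; LTV 73.3% ≤ 97%; employment 70 ≥ 6 mo; reserves 13.6 ≥ 4 mo → qualifies.
Product B: score 794 ≥ 680; DTI 38.8% > 38%; LTV 73.3% ≤ 85% → does not qualify.
Product C: score 794 ≥ 720; DTI 38.8% > 38%; LTV 73.3% ≤ 85%; employment 70 ≥ 12 mo; reserves 13.6 ≥ 4 mo → does not qualify.

Product A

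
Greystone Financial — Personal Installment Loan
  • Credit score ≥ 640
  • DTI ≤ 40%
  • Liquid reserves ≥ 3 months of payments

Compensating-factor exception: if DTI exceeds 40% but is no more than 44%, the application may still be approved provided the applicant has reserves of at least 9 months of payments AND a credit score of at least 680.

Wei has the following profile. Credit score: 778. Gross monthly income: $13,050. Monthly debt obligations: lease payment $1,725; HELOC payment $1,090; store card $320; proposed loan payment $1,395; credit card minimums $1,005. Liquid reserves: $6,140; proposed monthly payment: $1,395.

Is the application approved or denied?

Denied

Credit score 778 ≥ 640 (meets base)
Total debts = (1,725 + 1,090 + 320 + 1,395 + 1,005) = 5,535. DTI = 5,535/13,050 = 42.4% > 40% — standard DTI limit exceeded.
Reserves = 6,140/1,395 = 4.4 months ≥ 3
DTI 42.4% is within the 40%–44% exception band; checking compensating factors.
Reserves 4.4 < 9 months; credit score 778 ≥ 680.
Compensating-factor requirement not fully met.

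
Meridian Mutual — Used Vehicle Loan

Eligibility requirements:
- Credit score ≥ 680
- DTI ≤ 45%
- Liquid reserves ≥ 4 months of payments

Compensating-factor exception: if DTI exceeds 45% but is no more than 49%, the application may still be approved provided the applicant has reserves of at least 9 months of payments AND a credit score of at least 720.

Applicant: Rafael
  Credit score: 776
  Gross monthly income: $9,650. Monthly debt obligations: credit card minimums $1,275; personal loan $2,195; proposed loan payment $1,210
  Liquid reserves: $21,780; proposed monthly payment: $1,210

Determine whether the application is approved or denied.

Approved

Credit score 776 ≥ 680 (meets base)
Total debts = (1,275 + 2,195 + 1,210) = 4,680. DTI: 4,680 ÷ 9,650 = 48.5%, over the 45% base limit.
Reserves: 21,780 ÷ 1,210 = 18.0 months (meets 4-month minimum)
DTI 48.5% is within the 45%–49% exception band; checking compensating factors.
Override check — reserves: 18.0 mo (ok); score: 776 (ok).
Both override conditions satisfied; DTI exception granted.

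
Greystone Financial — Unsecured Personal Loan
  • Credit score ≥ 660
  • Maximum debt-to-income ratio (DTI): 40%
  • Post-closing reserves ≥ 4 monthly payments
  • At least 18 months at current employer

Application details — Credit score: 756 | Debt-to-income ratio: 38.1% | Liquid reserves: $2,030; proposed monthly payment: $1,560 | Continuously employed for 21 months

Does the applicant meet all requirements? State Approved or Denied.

Denied

Credit score 756 ≥ 660 (meets)
DTI 38.1% is within the 40% limit
Reserves = 2,030/1,560 = 1.3 months < 4
Employment 21 ≥ 18 months
Fails on reserves.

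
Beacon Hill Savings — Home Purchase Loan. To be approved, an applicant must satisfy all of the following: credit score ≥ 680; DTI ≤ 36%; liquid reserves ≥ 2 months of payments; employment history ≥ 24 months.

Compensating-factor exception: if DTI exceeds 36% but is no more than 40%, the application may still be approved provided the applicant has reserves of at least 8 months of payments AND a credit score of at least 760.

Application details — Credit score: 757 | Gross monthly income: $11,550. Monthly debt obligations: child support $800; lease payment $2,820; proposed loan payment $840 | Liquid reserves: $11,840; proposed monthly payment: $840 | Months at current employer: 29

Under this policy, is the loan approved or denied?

Credit score 757 ≥ 680 (meets base)
Total debts = (800 + 2,820 + 840) = 4,460. DTI: 4,460 ÷ 11,550 = 38.6%, over the 36% base limit.
Reserves: 11,840 ÷ 840 = 14.1 months (meets 2-month minimum)
Employment 29 ≥ 24 months
38.6% falls in the override range (36%–40%), so the compensating-factor test applies.
Reserves 14.1 ≥ 8 months; credit score 757 < 760.
Override conditions not both satisfied; exception does not apply.

Denied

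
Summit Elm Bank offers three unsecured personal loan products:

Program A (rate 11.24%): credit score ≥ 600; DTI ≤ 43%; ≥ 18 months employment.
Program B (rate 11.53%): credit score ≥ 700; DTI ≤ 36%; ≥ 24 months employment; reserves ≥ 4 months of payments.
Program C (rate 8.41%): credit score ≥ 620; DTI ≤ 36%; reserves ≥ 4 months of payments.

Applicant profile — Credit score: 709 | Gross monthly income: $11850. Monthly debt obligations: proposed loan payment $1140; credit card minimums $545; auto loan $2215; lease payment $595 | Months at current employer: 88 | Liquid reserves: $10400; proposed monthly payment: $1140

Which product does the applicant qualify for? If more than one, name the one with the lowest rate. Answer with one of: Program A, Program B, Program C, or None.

Total debts = (1,140 + 545 + 2,215 + 595) = 4,495; DTI = 4,495/11,850 = 37.9%.
Reserves = 10,400/1,140 = 9.1 months.
Program A: score 709 ≥ 600; DTI 37.9% ≤ 43%; employment 88 ≥ 18 mo → qualifies.
Program B: score 709 ≥ 700; DTI 37.9% > 36%; employment 88 ≥ 24 mo; reserves 9.1 ≥ 4 mo → does not qualify.
Program C: score 709 ≥ 620; DTI 37.9% > 36%; reserves 9.1 ≥ 4 mo → does not qualify.

Program A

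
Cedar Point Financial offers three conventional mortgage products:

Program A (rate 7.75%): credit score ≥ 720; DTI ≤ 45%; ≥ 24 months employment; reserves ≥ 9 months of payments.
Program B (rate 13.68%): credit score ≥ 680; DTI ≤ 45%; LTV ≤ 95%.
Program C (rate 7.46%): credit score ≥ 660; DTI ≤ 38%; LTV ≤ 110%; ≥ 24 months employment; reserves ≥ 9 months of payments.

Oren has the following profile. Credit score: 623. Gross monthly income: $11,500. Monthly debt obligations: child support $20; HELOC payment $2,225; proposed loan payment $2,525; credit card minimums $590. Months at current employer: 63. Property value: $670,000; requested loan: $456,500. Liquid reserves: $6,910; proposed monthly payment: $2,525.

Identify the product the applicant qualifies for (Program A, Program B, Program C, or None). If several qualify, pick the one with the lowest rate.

None

Total debts = (20 + 2,225 + 2,525 + 590) = 5,360; DTI = 5,360/11,500 = 46.6%.
LTV = 456,500/670,000 = 68.1%.
Reserves = 6,910/2,525 = 2.7 months.
Program A: score 623 < 720; DTI 46.6% > 45%; employment 63 ≥ 24 mo; reserves 2.7 < 9 mo → does not qualify.
Program B: score 623 < 680; DTI 46.6% > 45%; LTV 68.1% ≤ 95% → does not qualify.
Program C: score 623 < 660; DTI 46.6% > 38%; LTV 68.1% ≤ 110%; employment 63 ≥ 24 mo; reserves 2.7 < 9 mo → does not qualify.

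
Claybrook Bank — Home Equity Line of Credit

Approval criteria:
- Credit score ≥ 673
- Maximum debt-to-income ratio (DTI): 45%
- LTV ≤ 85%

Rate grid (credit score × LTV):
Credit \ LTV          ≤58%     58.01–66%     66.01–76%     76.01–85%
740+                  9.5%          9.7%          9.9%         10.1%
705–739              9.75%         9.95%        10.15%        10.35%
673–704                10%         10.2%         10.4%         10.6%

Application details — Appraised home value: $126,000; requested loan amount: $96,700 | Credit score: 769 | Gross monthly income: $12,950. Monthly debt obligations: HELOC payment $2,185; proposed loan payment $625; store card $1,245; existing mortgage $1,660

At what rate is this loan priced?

10.1%

Credit score 769 ≥ 673; Total monthly debts = (2,185 + 625 + 1,245 + 1,660) = 5,715. Debt-to-income = 5,715/12,950 = 44.1% — meets 45% limit
LTV: 96,700 ÷ 126,000 = 76.7%, within 85% cap
Credit 769 → row 740+; LTV 76.7% → column 76.01–85%. Grid cell → 10.1%.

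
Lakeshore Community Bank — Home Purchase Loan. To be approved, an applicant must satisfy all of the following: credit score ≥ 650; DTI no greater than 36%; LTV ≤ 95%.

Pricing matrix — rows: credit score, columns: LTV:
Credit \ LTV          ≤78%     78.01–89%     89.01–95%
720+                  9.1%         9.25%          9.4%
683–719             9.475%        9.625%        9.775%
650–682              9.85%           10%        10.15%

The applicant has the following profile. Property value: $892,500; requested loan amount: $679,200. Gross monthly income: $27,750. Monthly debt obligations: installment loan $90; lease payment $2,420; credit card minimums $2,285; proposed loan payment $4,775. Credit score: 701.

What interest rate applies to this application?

Credit score 701 ≥ 650; Total monthly debts = (90 + 2,420 + 2,285 + 4,775) = 9,570. Debt-to-income = 9,570/27,750 = 34.5% — meets 36% limit
LTV = 679,200/892,500 = 76.1% ≤ 95%
Credit 701 → row 683–719; LTV 76.1% → column ≤78%. Grid cell → 9.475%.

9.475%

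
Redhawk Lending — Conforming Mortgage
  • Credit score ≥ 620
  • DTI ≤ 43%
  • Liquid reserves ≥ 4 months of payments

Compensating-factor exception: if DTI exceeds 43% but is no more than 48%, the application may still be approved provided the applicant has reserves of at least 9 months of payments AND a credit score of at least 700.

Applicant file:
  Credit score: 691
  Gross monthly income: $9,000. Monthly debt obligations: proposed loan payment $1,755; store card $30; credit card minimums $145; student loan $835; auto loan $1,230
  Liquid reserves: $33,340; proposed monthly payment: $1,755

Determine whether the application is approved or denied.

Denied

Credit score 691 ≥ 620 (meets base)
Total debts = (1,755 + 30 + 145 + 835 + 1,230) = 3,995. DTI: 3,995 ÷ 9,000 = 44.4%, over the 43% base limit.
Liquid reserves cover 33,340/1,755 = 19.0 months — ≥ 4 required
44.4% falls in the override range (43%–48%), so the compensating-factor test applies.
Override check — reserves: 19.0 mo (ok); score: 691 (below 700).
Override conditions not both satisfied; exception does not apply.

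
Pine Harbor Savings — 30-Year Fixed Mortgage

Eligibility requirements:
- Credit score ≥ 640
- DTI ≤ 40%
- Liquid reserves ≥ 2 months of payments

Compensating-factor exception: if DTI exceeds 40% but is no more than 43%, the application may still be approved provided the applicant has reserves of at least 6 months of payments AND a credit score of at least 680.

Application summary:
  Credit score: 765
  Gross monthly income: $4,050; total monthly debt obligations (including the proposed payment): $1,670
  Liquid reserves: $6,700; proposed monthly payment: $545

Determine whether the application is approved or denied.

Credit score 765 ≥ 640 (meets base)
DTI: 1,670 ÷ 4,050 = 41.2%, over the 40% base limit.
Reserves: 6,700 ÷ 545 = 12.3 months (meets 2-month minimum)
DTI 41.2% is within the 40%–43% exception band; checking compensating factors.
Override check — reserves: 12.3 mo (ok); score: 765 (ok).
Both compensating conditions met → exception applies.

Approved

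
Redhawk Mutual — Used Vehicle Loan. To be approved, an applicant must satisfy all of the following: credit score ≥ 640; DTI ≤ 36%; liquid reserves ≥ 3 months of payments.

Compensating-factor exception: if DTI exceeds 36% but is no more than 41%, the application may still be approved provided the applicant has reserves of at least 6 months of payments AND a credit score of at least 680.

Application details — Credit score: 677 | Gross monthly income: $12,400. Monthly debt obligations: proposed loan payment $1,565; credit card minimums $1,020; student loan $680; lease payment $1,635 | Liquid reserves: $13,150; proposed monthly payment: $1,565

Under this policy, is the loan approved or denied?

Credit score 677 ≥ 640 (meets base)
Total debts = (1,565 + 1,020 + 680 + 1,635) = 4,900. DTI: 4,900 ÷ 12,400 = 39.5%, over the 36% base limit.
Liquid reserves cover 13,150/1,565 = 8.4 months — ≥ 3 required
39.5% falls in the override range (36%–41%), so the compensating-factor test applies.
Override check — reserves: 8.4 mo (ok); score: 677 (below 680).
Override conditions not both satisfied; exception does not apply.

Denied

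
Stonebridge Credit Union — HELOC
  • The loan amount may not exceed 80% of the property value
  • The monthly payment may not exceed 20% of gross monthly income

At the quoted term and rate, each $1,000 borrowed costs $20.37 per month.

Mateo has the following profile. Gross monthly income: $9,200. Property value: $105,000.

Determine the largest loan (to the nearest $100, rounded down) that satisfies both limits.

Payment cap: 20% × $9,200 = $1,840/month.
At $20.37 per $1,000, that supports 1,840/20.37 × 1,000 ≈ $90,328 → $90,300.
LTV cap: 80% × $105,000 = $84,000 → $84,000.
Binding constraint: loan-to-value.

$84,000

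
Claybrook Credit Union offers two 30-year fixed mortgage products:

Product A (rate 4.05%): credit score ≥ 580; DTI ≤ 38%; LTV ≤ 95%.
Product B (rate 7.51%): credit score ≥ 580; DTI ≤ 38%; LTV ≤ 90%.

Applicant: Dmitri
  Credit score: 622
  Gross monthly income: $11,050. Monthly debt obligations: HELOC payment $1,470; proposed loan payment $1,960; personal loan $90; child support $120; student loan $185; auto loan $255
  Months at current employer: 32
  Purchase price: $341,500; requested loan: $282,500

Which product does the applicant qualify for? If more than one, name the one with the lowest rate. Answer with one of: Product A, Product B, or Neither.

Total debts = (1,470 + 1,960 + 90 + 120 + 185 + 255) = 4,080; DTI = 4,080/11,050 = 36.9%.
LTV = 282,500/341,500 = 82.7%.
Product A: score 622 ≥ 580; DTI 36.9% ≤ 38%; LTV 82.7% ≤ 95% → qualifies.
Product B: score 622 ≥ 580; DTI 36.9% ≤ 38%; LTV 82.7% ≤ 90% → qualifies.
Qualifying: Product A, Product B. Lowest rate is 4.05% → Product A.

Product A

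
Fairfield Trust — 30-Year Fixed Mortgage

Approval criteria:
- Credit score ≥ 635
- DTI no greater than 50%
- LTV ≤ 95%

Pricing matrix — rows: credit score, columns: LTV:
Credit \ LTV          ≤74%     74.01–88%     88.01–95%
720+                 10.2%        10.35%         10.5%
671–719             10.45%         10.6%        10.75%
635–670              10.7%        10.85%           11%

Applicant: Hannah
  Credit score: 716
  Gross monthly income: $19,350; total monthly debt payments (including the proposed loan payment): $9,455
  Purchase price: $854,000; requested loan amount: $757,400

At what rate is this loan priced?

10.75%

Credit score 716 ≥ 635; Debt-to-income = 9,455/19,350 = 48.9% — meets 50% limit
LTV: 757,400 ÷ 854,000 = 88.7%, within 95% cap
Score 716 is in the 671–719 band; LTV 88.7% is in the 88.01–95% band → 10.75%.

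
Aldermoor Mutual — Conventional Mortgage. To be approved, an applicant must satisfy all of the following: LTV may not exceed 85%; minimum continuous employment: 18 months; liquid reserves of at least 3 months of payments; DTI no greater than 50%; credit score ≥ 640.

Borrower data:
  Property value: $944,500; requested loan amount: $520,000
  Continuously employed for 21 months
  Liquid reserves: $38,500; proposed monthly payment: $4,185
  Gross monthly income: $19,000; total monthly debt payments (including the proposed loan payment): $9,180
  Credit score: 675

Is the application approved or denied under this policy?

Approved

LTV: 520,000 ÷ 944,500 = 55.1%, within 85% cap
Employment 21 ≥ 18 months
Liquid reserves cover 38,500/4,185 = 9.2 months — ≥ 3 required
Debt-to-income = 9,180/19,000 = 48.3% — meets 50% limit
Credit score 675 ≥ 640 (meets)
All criteria satisfied.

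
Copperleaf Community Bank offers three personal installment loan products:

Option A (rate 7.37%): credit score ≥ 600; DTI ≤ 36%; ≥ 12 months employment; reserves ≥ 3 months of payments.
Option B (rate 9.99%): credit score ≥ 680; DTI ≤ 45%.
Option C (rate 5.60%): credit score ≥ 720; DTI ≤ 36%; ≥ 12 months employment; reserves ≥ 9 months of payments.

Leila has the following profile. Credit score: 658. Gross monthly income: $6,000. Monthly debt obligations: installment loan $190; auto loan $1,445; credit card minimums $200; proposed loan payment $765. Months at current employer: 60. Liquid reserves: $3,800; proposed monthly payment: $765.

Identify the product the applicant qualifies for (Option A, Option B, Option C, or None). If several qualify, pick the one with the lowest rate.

None

Total debts = (190 + 1,445 + 200 + 765) = 2,600; DTI = 2,600/6,000 = 43.3%.
Reserves = 3,800/765 = 5.0 months.
Option A: score 658 ≥ 600; DTI 43.3% > 36%; employment 60 ≥ 12 mo; reserves 5.0 ≥ 3 mo → does not qualify.
Option B: score 658 < 680; DTI 43.3% ≤ 45% → does not qualify.
Option C: score 658 < 720; DTI 43.3% > 36%; employment 60 ≥ 12 mo; reserves 5.0 < 9 mo → does not qualify.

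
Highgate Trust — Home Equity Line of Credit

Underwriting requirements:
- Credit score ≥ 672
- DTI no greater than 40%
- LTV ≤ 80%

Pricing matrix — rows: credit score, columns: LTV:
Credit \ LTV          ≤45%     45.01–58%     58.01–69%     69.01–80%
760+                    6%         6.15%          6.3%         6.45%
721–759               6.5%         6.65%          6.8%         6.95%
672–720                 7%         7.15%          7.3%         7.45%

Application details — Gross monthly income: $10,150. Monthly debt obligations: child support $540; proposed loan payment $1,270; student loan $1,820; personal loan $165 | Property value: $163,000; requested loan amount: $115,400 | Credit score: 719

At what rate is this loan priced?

Credit score 719 ≥ 672; Total monthly debts = (540 + 1,270 + 1,820 + 165) = 3,795. Debt-to-income = 3,795/10,150 = 37.4% — meets 40% limit
LTV: 115,400 ÷ 163,000 = 70.8%, within 80% cap
Row: 719 falls in 672–720. Column: 70.8% falls in 69.01–80%. Rate = 7.45%.

7.45%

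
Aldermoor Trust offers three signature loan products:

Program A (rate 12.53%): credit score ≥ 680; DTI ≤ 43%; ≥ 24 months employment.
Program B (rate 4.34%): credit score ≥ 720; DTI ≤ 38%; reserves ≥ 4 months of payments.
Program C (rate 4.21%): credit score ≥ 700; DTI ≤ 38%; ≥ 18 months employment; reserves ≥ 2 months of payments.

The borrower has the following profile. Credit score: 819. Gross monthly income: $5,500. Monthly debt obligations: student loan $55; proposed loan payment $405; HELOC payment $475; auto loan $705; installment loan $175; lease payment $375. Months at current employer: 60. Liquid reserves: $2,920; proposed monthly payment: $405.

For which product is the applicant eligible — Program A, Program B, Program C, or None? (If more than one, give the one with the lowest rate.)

Total debts = (55 + 405 + 475 + 705 + 175 + 375) = 2,190; DTI = 2,190/5,500 = 39.8%.
Reserves = 2,920/405 = 7.2 months.
Program A: score 819 ≥ 680; DTI 39.8% ≤ 43%; employment 60 ≥ 24 mo → qualifies.
Program B: score 819 ≥ 720; DTI 39.8% > 38%; reserves 7.2 ≥ 4 mo → does not qualify.
Program C: score 819 ≥ 700; DTI 39.8% > 38%; employment 60 ≥ 18 mo; reserves 7.2 ≥ 2 mo → does not qualify.

Program A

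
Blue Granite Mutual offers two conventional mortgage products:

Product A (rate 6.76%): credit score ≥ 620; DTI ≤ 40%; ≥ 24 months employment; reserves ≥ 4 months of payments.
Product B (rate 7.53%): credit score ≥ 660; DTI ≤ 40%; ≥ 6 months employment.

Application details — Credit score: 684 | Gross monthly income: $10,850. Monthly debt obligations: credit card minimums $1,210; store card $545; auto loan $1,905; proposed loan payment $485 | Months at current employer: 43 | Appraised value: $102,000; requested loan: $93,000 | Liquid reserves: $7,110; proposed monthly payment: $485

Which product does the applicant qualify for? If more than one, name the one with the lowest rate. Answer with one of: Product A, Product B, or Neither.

Product A

Total debts = (1,210 + 545 + 1,905 + 485) = 4,145; DTI = 4,145/10,850 = 38.2%.
LTV = 93,000/102,000 = 91.2%.
Reserves = 7,110/485 = 14.7 months.
Product A: score 684 ≥ 620; DTI 38.2% ≤ 40%; employment 43 ≥ 24 mo; reserves 14.7 ≥ 4 mo → qualifies.
Product B: score 684 ≥ 660; DTI 38.2% ≤ 40%; employment 43 ≥ 6 mo → qualifies.
Qualifying: Product A, Product B. Lowest rate is 6.76% → Product A.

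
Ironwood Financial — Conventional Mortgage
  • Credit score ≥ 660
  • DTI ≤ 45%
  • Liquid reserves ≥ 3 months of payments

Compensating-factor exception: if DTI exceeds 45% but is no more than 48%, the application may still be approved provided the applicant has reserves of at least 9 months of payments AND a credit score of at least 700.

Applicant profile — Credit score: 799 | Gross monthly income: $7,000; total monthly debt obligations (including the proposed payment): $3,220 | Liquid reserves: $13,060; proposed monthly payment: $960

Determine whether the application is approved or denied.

Credit score 799 ≥ 660 (meets base)
DTI: 3,220 ÷ 7,000 = 46%, over the 45% base limit.
Reserves = 13,060/960 = 13.6 months ≥ 3
46% falls in the override range (45%–48%), so the compensating-factor test applies.
Override check — reserves: 13.6 mo (ok); score: 799 (ok).
Both compensating conditions met → exception applies.

Approved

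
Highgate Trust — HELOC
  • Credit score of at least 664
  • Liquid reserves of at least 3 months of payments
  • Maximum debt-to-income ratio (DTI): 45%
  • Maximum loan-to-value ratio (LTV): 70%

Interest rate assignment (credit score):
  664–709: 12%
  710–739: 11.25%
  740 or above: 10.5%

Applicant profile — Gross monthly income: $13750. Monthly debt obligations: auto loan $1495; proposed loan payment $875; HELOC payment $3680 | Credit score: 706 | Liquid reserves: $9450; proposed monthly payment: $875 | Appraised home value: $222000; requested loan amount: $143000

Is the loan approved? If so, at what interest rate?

Credit score 706 ≥ 664 (meets minimum)
Reserves: 9,450 ÷ 875 = 10.8 months (meets 3-month minimum)
Total monthly debts = (1,495 + 875 + 3,680) = 6,050. DTI: 6,050 ÷ 13,750 = 44%, within the 45% cap
LTV = 143,000/222,000 = 64.4% ≤ 70%
All requirements met. Score 706 falls in the 664–709 tier → 12%.

Approved at 12%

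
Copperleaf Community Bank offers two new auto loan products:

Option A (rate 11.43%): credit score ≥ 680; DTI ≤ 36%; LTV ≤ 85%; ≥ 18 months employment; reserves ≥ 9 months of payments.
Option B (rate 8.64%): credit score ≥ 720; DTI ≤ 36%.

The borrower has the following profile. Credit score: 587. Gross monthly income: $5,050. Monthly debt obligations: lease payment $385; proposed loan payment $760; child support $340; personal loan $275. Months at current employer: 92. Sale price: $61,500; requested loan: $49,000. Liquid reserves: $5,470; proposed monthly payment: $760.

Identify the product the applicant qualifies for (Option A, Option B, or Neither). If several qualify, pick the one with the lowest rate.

Total debts = (385 + 760 + 340 + 275) = 1,760; DTI = 1,760/5,050 = 34.9%.
LTV = 49,000/61,500 = 79.7%.
Reserves = 5,470/760 = 7.2 months.
Option A: score 587 < 680; DTI 34.9% ≤ 36%; LTV 79.7% ≤ 85%; employment 92 ≥ 18 mo; reserves 7.2 < 9 mo → does not qualify.
Option B: score 587 < 720; DTI 34.9% ≤ 36% → does not qualify.

Neither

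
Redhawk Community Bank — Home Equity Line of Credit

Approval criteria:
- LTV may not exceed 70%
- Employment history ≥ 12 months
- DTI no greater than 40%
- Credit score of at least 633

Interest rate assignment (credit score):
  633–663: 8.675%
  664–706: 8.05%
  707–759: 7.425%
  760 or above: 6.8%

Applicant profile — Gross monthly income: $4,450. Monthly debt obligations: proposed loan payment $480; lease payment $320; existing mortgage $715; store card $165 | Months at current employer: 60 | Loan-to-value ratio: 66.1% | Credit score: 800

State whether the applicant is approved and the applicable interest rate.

Approved at 6.8%

Credit score 800 ≥ 633 (meets minimum)
Total monthly debts = (480 + 320 + 715 + 165) = 1,680. Debt-to-income = 1,680/4,450 = 37.8% — meets 40% limit
LTV 66.1% — within 70%
Employment 60 ≥ 12 months
All requirements met. Score 800 falls in the 760 or above tier → 6.8%.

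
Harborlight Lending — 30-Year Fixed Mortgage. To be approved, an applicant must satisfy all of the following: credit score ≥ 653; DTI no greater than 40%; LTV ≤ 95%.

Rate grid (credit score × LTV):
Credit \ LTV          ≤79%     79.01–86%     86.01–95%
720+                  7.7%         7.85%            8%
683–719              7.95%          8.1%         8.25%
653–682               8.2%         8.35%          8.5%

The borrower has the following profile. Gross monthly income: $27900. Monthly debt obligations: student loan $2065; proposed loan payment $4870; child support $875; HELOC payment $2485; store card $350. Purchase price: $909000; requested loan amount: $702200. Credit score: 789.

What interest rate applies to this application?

7.7%

Credit score 789 ≥ 653; Total monthly debts = (2,065 + 4,870 + 875 + 2,485 + 350) = 10,645. DTI = 10,645/27,900 = 38.2% ≤ 40%
LTV: 702,200 ÷ 909,000 = 77.2%, within 95% cap
Credit 789 → row 720+; LTV 77.2% → column ≤79%. Grid cell → 7.7%.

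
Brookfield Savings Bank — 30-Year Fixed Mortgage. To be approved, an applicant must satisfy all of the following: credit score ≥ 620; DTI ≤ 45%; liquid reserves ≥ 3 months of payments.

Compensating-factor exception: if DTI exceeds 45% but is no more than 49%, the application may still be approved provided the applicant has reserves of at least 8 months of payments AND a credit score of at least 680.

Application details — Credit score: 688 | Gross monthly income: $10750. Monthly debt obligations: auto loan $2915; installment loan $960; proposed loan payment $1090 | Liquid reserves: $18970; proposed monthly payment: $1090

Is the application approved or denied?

Approved

Credit score 688 ≥ 620 (meets base)
Total debts = (2,915 + 960 + 1,090) = 4,965. DTI: 4,965 ÷ 10,750 = 46.2%, over the 45% base limit.
Reserves: 18,970 ÷ 1,090 = 17.4 months (meets 3-month minimum)
DTI 46.2% is within the 45%–49% exception band; checking compensating factors.
Override check — reserves: 17.4 mo (ok); score: 688 (ok).
Both compensating conditions met → exception applies.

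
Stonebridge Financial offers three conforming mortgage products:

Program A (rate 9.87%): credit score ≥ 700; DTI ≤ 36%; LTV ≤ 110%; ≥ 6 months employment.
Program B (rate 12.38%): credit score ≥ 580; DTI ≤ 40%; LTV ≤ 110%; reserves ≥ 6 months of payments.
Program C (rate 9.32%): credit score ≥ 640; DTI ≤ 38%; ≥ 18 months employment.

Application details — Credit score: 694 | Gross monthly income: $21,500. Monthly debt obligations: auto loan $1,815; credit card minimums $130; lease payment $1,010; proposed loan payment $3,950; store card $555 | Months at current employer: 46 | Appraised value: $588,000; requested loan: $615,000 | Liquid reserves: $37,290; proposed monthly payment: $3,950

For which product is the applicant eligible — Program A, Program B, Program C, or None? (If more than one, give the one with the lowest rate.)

Program C

Total debts = (1,815 + 130 + 1,010 + 3,950 + 555) = 7,460; DTI = 7,460/21,500 = 34.7%.
LTV = 615,000/588,000 = 104.6%.
Reserves = 37,290/3,950 = 9.4 months.
Program A: score 694 < 700; DTI 34.7% ≤ 36%; LTV 104.6% ≤ 110%; employment 46 ≥ 6 mo → does not qualify.
Program B: score 694 ≥ 580; DTI 34.7% ≤ 40%; LTV 104.6% ≤ 110%; reserves 9.4 ≥ 6 mo → qualifies.
Program C: score 694 ≥ 640; DTI 34.7% ≤ 38%; employment 46 ≥ 18 mo → qualifies.
Qualifying: Program B, Program C. Lowest rate is 9.32% → Program C.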